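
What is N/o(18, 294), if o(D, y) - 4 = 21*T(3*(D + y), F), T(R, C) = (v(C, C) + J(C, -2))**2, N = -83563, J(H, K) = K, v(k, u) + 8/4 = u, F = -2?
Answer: -83563/760 ≈ -109.95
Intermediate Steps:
v(k, u) = -2 + u
T(R, C) = (-4 + C)**2 (T(R, C) = ((-2 + C) - 2)**2 = (-4 + C)**2)
o(D, y) = 760 (o(D, y) = 4 + 21*(-4 - 2)**2 = 4 + 21*(-6)**2 = 4 + 21*36 = 4 + 756 = 760)
N/o(18, 294) = -83563/760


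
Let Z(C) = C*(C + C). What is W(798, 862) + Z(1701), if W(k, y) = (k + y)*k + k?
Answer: 7112280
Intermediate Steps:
Z(C) = 2*C² (Z(C) = C*(2*C) = 2*C²)
W(k, y) = k + k*(k + y) (W(k, y) = k*(k + y) + k = k + k*(k + y))
W(798, 862) + Z(1701) = 798*(1 + 798 + 862) + 2*1701² = 798*1661 + 2*2893401 = 1325478 + 5786802 = 7112280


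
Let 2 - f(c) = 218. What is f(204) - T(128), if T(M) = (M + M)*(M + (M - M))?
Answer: -32984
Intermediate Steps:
f(c) = -216 (f(c) = 2 - 1*218 = 2 - 218 = -216)
T(M) = 2*M² (T(M) = (2*M)*(M + 0) = (2*M)*M = 2*M²)
f(204) - T(128) = -216 - 2*128² = -216 - 2*16384 = -216 - 1*32768 = -216 - 32768 = -32984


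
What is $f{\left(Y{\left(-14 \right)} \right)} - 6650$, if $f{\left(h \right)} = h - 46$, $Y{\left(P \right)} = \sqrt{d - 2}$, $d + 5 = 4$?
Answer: $-6696 + i \sqrt{3} \approx -6696.0 + 1.732 i$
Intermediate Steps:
$d = -1$ ($d = -5 + 4 = -1$)
$Y{\left(P \right)} = i \sqrt{3}$ ($Y{\left(P \right)} = \sqrt{-1 - 2} = \sqrt{-3} = i \sqrt{3}$)
$f{\left(h \right)} = -46 + h$ ($f{\left(h \right)} = h - 46 = -46 + h$)
$f{\left(Y{\left(-14 \right)} \right)} - 6650 = \left(-46 + i \sqrt{3}\right) - 6650 = -6696 + i \sqrt{3}$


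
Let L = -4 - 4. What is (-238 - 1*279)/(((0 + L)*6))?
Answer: 517/48 ≈ 10.771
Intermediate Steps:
L = -8
(-238 - 1*279)/(((0 + L)*6)) = (-238 - 1*279)/(((0 - 8)*6)) = (-238 - 279)/((-8*6)) = -517/(-48) = -517*(-1/48) = 517/48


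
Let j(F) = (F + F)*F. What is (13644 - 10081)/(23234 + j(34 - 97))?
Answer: 3563/31172 ≈ 0.11430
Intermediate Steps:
j(F) = 2*F**2 (j(F) = (2*F)*F = 2*F**2)
(13644 - 10081)/(23234 + j(34 - 97)) = (13644 - 10081)/(23234 + 2*(34 - 97)**2) = 3563/(23234 + 2*(-63)**2) = 3563/(23234 + 2*3969) = 3563/(23234 + 7938) = 3563/31172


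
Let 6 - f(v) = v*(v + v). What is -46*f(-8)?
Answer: 5612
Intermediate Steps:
f(v) = 6 - 2*v² (f(v) = 6 - v*(v + v) = 6 - v*2*v = 6 - 2*v²)
-46*f(-8) = -46*(6 - 2*(-8)²) = -46*(6 - 2*64) = -46*(6 - 128) = -46*(-122) = 5612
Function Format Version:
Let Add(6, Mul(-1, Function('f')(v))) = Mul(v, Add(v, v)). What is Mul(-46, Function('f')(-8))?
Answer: 5612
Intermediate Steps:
Function('f')(v) = Add(6, Mul(-2, Pow(v, 2))) (Function('f')(v) = Add(6, Mul(-1, Mul(v, Add(v, v)))) = Add(6, Mul(-1, Mul(v, Mul(2, v)))) = Add(6, Mul(-1, Mul(2, Pow(v, 2)))) = Add(6, Mul(-2, Pow(v, 2))))
Mul(-46, Function('f')(-8)) = Mul(-46, Add(6, Mul(-2, Pow(-8, 2)))) = Mul(-46, Add(6, Mul(-2, 64))) = Mul(-46, Add(6, -128)) = Mul(-46, -122) = 5612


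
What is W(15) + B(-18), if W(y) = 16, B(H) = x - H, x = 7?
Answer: 41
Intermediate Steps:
B(H) = 7 - H
W(15) + B(-18) = 16 + (7 - 1*(-18)) = 16 + (7 + 18) = 16 + 25 = 41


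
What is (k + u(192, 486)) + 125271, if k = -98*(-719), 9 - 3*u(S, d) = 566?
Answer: 586642/3 ≈ 1.9555e+5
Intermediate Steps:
u(S, d) = -557/3 (u(S, d) = 3 - 1/3*566 = 3 - 566/3 = -557/3)
k = 70462
(k + u(192, 486)) + 125271 = (70462 - 557/3) + 125271 = 210829/3 + 125271 = 586642/3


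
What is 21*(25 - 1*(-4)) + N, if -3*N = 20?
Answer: 1807/3 ≈ 602.33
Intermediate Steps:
N = -20/3 (N = -1/3*20 = -20/3 ≈ -6.6667)
21*(25 - 1*(-4)) + N = 21*(25 - 1*(-4)) - 20/3 = 21*(25 + 4) - 20/3 = 21*29 - 20/3 = 609 - 20/3 = 1807/3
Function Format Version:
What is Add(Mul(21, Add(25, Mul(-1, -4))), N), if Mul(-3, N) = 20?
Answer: Rational(1807, 3) ≈ 602.33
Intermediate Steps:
N = Rational(-20, 3) (N = Mul(Rational(-1, 3), 20) = Rational(-20, 3) ≈ -6.6667)
Add(Mul(21, Add(25, Mul(-1, -4))), N) = Add(Mul(21, Add(25, Mul(-1, -4))), Rational(-20, 3)) = Add(Mul(21, Add(25, 4)), Rational(-20, 3)) = Add(Mul(21, 29), Rational(-20, 3)) = Add(609, Rational(-20, 3)) = Rational(1807, 3)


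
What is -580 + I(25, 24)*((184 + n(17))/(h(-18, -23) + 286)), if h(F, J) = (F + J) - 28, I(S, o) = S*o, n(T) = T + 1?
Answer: -4660/217 ≈ -21.475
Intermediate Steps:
n(T) = 1 + T
h(F, J) = -28 + F + J
-580 + I(25, 24)*((184 + n(17))/(h(-18, -23) + 286)) = -580 + (25*24)*((184 + (1 + 17))/((-28 - 18 - 23) + 286)) = -580 + 600*((184 + 18)/(-69 + 286)) = -580 + 600*(202/217) = -580 + 121200/217 = -4660/217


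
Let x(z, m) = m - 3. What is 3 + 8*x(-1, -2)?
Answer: -37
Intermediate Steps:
x(z, m) = -3 + m
3 + 8*x(-1, -2) = 3 + 8*(-3 - 2) = 3 + 8*(-5) = 3 - 40 = -37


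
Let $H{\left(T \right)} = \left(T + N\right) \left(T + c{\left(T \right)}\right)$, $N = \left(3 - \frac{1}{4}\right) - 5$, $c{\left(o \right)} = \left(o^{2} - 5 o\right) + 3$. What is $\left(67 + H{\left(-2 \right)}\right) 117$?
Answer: $\frac{1521}{4} \approx 380.25$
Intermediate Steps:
$c{\left(o \right)} = 3 + o^{2} - 5 o$
$N = - \frac{9}{4}$ ($N = \left(3 - \frac{1}{4}\right) - 5 = \frac{11}{4} - 5 = - \frac{9}{4} \approx -2.25$)
$H{\left(T \right)} = \left(- \frac{9}{4} + T\right) \left(3 + T^{2} - 4 T\right)$ ($H{\left(T \right)} = \left(T - \frac{9}{4}\right) \left(T + \left(3 + T^{2} - 5 T\right)\right) = \left(- \frac{9}{4} + T\right) \left(3 + T^{2} - 4 T\right)$)
$\left(67 + H{\left(-2 \right)}\right) 117 = \left(67 + \left(- \frac{27}{4} + \left(-2\right)^{3} + 12 \left(-2\right) - \frac{25 \left(-2\right)^{2}}{4}\right)\right) 117 = \left(67 - \frac{255}{4}\right) 117 = \frac{13}{4} \cdot 117 = \frac{1521}{4}$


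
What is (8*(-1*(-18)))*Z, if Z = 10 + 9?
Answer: 2736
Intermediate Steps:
Z = 19
(8*(-1*(-18)))*Z = (8*(-1*(-18)))*19 = (8*18)*19 = 144*19 = 2736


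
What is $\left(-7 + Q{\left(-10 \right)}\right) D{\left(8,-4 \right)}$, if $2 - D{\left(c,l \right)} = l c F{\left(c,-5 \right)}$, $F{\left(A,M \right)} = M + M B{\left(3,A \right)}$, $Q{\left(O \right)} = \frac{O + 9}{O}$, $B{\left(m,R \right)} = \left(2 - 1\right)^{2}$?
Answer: $\frac{10971}{5} \approx 2194.2$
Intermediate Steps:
$B{\left(m,R \right)} = 1$ ($B{\left(m,R \right)} = 1^{2} = 1$)
$Q{\left(O \right)} = \frac{9 + O}{O}$
$F{\left(A,M \right)} = 2 M$ ($F{\left(A,M \right)} = M + M 1 = M + M = 2 M$)
$D{\left(c,l \right)} = 2 + 10 c l$ ($D{\left(c,l \right)} = 2 - l c 2 \left(-5\right) = 2 - c l \left(-10\right) = 2 - - 10 c l = 2 + 10 c l$)
$\left(-7 + Q{\left(-10 \right)}\right) D{\left(8,-4 \right)} = \left(-7 + \frac{9 - 10}{-10}\right) \left(2 + 10 \cdot 8 \left(-4\right)\right) = \left(-7 - - \frac{1}{10}\right) \left(2 - 320\right) = \left(-7 + \frac{1}{10}\right) \left(-318\right) = \left(- \frac{69}{10}\right) \left(-318\right) = \frac{10971}{5}$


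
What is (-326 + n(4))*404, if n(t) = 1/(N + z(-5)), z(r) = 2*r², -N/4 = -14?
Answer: -6980110/53 ≈ -1.3170e+5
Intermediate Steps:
N = 56 (N = -4*(-14) = 56)
n(t) = 1/106 (n(t) = 1/(56 + 2*(-5)²) = 1/(56 + 2*25) = 1/(56 + 50) = 1/106)
(-326 + n(4))*404 = (-326 + 1/106)*404 = -34555/106*404 = -6980110/53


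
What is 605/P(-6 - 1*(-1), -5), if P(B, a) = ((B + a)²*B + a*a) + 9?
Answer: -605/466 ≈ -1.2983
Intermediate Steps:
P(B, a) = 9 + a² + B*(B + a)² (P(B, a) = (B*(B + a)² + a²) + 9 = (a² + B*(B + a)²) + 9 = 9 + a² + B*(B + a)²)
605/P(-6 - 1*(-1), -5) = 605/(9 + (-5)² + (-6 - 1*(-1))*((-6 - 1*(-1)) - 5)²) = 605/(9 + 25 + (-6 + 1)*((-6 + 1) - 5)²) = 605/(9 + 25 - 5*(-5 - 5)²) = 605/(9 + 25 - 5*(-10)²) = 605/(9 + 25 - 5*100) = 605/(9 + 25 - 500) = 605/(-466) = 605*(-1/466) = -605/466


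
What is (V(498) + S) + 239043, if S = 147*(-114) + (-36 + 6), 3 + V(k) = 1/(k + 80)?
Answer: 128461657/578 ≈ 2.2225e+5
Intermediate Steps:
V(k) = -3 + 1/(80 + k) (V(k) = -3 + 1/(k + 80) = -3 + 1/(80 + k))
S = -16788 (S = -16758 - 30 = -16788)
(V(498) + S) + 239043 = ((-239 - 3*498)/(80 + 498) - 16788) + 239043 = ((-239 - 1494)/578 - 16788) + 239043 = ((1/578)*(-1733) - 16788) + 239043 = (-1733/578 - 16788) + 239043 = -9705197/578 + 239043 = 128461657/578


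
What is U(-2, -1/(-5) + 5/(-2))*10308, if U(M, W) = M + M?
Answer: -41232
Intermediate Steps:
U(M, W) = 2*M
U(-2, -1/(-5) + 5/(-2))*10308 = (2*(-2))*10308 = -4*10308 = -41232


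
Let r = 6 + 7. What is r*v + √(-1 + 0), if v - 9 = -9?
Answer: I ≈ 1.0*I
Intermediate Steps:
v = 0 (v = 9 - 9 = 0)
r = 13
r*v + √(-1 + 0) = 13*0 + √(-1 + 0) = 0 + √(-1) = 0 + I = I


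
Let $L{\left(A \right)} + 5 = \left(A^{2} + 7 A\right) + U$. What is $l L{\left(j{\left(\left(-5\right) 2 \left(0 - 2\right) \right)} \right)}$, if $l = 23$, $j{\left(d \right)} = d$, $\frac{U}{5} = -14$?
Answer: $10695$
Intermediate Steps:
$U = -70$ ($U = 5 \left(-14\right) = -70$)
$L{\left(A \right)} = -75 + A^{2} + 7 A$ ($L{\left(A \right)} = -5 - \left(70 - A^{2} - 7 A\right) = -5 + \left(-70 + A^{2} + 7 A\right) = -75 + A^{2} + 7 A$)
$l L{\left(j{\left(\left(-5\right) 2 \left(0 - 2\right) \right)} \right)} = 23 \left(-75 + \left(\left(-5\right) 2 \left(0 - 2\right)\right)^{2} + 7 \left(-5\right) 2 \left(0 - 2\right)\right) = 23 \left(-75 + \left(\left(-10\right) \left(-2\right)\right)^{2} + 7 \left(\left(-10\right) \left(-2\right)\right)\right) = 23 \left(-75 + 20^{2} + 7 \cdot 20\right) = 23 \left(-75 + 400 + 140\right) = 23 \cdot 465 = 10695$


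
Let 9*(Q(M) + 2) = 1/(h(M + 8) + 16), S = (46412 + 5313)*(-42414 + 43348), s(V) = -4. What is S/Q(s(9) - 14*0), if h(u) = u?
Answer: -8696007000/359 ≈ -2.4223e+7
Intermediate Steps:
S = 48311150 (S = 51725*934 = 48311150)
Q(M) = -2 + 1/(9*(24 + M)) (Q(M) = -2 + 1/(9*((M + 8) + 16)) = -2 + 1/(9*((8 + M) + 16)) = -2 + 1/(9*(24 + M)))
S/Q(s(9) - 14*0) = 48311150/(((-431 - 18*(-4 - 14*0))/(9*(24 + (-4 - 14*0))))) = 48311150/(((-431 - 18*(-4 + 0))/(9*(24 + (-4 + 0))))) = 48311150/(((-431 - 18*(-4))/(9*(24 - 4)))) = 48311150/(((⅑)*(-431 + 72)/20)) = 48311150/(((⅑)*(1/20)*(-359))) = 48311150/(-359/180) = 48311150*(-180/359) = -8696007000/359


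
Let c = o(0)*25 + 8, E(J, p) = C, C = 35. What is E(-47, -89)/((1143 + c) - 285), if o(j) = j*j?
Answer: 35/866 ≈ 0.040416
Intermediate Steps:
o(j) = j**2
E(J, p) = 35
c = 8 (c = 0**2*25 + 8 = 0*25 + 8 = 0 + 8 = 8)
E(-47, -89)/((1143 + c) - 285) = 35/((1143 + 8) - 285) = 35/(1151 - 285) = 35/866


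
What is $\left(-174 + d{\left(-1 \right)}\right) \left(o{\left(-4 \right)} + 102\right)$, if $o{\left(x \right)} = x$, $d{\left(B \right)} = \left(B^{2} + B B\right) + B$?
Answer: $-16954$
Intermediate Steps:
$d{\left(B \right)} = B + 2 B^{2}$ ($d{\left(B \right)} = \left(B^{2} + B^{2}\right) + B = 2 B^{2} + B = B + 2 B^{2}$)
$\left(-174 + d{\left(-1 \right)}\right) \left(o{\left(-4 \right)} + 102\right) = \left(-174 - \left(1 + 2 \left(-1\right)\right)\right) \left(-4 + 102\right) = \left(-174 - \left(1 - 2\right)\right) 98 = \left(-174 - -1\right) 98 = \left(-174 + 1\right) 98 = \left(-173\right) 98 = -16954$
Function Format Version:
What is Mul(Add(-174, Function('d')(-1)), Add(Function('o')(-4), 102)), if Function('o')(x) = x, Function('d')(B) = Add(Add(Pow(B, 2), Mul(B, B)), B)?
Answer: -16954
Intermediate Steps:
Function('d')(B) = Add(B, Mul(2, Pow(B, 2))) (Function('d')(B) = Add(Add(Pow(B, 2), Pow(B, 2)), B) = Add(Mul(2, Pow(B, 2)), B) = Add(B, Mul(2, Pow(B, 2))))
Mul(Add(-174, Function('d')(-1)), Add(Function('o')(-4), 102)) = Mul(Add(-174, Mul(-1, Add(1, Mul(2, -1)))), Add(-4, 102)) = Mul(Add(-174, Mul(-1, Add(1, -2))), 98) = Mul(Add(-174, Mul(-1, -1)), 98) = Mul(Add(-174, 1), 98) = Mul(-173, 98) = -16954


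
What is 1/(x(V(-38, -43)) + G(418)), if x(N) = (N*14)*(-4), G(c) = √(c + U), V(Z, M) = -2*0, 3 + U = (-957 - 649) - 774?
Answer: -I*√1965/1965 ≈ -0.022559*I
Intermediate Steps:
U = -2383 (U = -3 + ((-957 - 649) - 774) = -3 + (-1606 - 774) = -3 - 2380 = -2383)
V(Z, M) = 0
G(c) = √(-2383 + c) (G(c) = √(c - 2383) = √(-2383 + c))
x(N) = -56*N (x(N) = (14*N)*(-4) = -56*N)
1/(x(V(-38, -43)) + G(418)) = 1/(-56*0 + √(-2383 + 418)) = 1/(0 + √(-1965)) = 1/(0 + I*√1965) = 1/(I*√1965) = -I*√1965/1965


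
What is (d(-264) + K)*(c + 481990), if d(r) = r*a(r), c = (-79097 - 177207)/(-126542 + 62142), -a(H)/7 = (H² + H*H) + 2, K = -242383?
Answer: 499280626111318601/4025 ≈ 1.2404e+14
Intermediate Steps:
a(H) = -14 - 14*H² (a(H) = -7*((H² + H*H) + 2) = -7*((H² + H²) + 2) = -7*(2*H² + 2) = -7*(2 + 2*H²) = -14 - 14*H²)
c = 16019/4025 (c = -256304/(-64400) = -256304*(-1/64400) = 16019/4025 ≈ 3.9799)
d(r) = r*(-14 - 14*r²)
(d(-264) + K)*(c + 481990) = (-14*(-264)*(1 + (-264)²) - 242383)*(16019/4025 + 481990) = (-14*(-264)*(1 + 69696) - 242383)*(1940025769/4025) = (-14*(-264)*69697 - 242383)*(1940025769/4025) = (257600112 - 242383)*(1940025769/4025) = 257357729*(1940025769/4025) = 499280626111318601/4025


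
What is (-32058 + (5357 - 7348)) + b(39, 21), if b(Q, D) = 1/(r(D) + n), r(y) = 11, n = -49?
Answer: -1293863/38 ≈ -34049.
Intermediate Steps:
b(Q, D) = -1/38 (b(Q, D) = 1/(11 - 49) = 1/(-38) = -1/38)
(-32058 + (5357 - 7348)) + b(39, 21) = (-32058 + (5357 - 7348)) - 1/38 = (-32058 - 1991) - 1/38 = -34049 - 1/38 = -1293863/38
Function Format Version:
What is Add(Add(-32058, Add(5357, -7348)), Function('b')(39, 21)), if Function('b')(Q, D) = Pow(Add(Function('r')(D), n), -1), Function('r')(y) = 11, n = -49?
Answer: Rational(-1293863, 38) ≈ -34049.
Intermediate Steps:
Function('b')(Q, D) = Rational(-1, 38) (Function('b')(Q, D) = Pow(Add(11, -49), -1) = Pow(-38, -1) = Rational(-1, 38))
Add(Add(-32058, Add(5357, -7348)), Function('b')(39, 21)) = Add(Add(-32058, Add(5357, -7348)), Rational(-1, 38)) = Add(Add(-32058, -1991), Rational(-1, 38)) = Add(-34049, Rational(-1, 38)) = Rational(-1293863, 38)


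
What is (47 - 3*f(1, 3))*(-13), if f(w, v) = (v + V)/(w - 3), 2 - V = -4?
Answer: -1573/2 ≈ -786.50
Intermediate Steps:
V = 6 (V = 2 - 1*(-4) = 2 + 4 = 6)
f(w, v) = (6 + v)/(-3 + w) (f(w, v) = (v + 6)/(w - 3) = (6 + v)/(-3 + w))
(47 - 3*f(1, 3))*(-13) = (47 - 3*(6 + 3)/(-3 + 1))*(-13) = (47 - 3*9/(-2))*(-13) = (47 - (-3)*9/2)*(-13) = (47 - 3*(-9/2))*(-13) = (47 + 27/2)*(-13) = (121/2)*(-13) = -1573/2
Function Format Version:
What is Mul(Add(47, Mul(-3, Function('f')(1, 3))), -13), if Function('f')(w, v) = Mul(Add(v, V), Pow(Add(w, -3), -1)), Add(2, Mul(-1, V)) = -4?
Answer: Rational(-1573, 2) ≈ -786.50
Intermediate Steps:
V = 6 (V = Add(2, Mul(-1, -4)) = Add(2, 4) = 6)
Function('f')(w, v) = Mul(Pow(Add(-3, w), -1), Add(6, v)) (Function('f')(w, v) = Mul(Add(v, 6), Pow(Add(w, -3), -1)) = Mul(Add(6, v), Pow(Add(-3, w), -1)) = Mul(Pow(Add(-3, w), -1), Add(6, v)))
Mul(Add(47, Mul(-3, Function('f')(1, 3))), -13) = Mul(Add(47, Mul(-3, Mul(Pow(Add(-3, 1), -1), Add(6, 3)))), -13) = Mul(Add(47, Mul(-3, Mul(Pow(-2, -1), 9))), -13) = Mul(Add(47, Mul(-3, Mul(Rational(-1, 2), 9))), -13) = Mul(Add(47, Mul(-3, Rational(-9, 2))), -13) = Mul(Add(47, Rational(27, 2)), -13) = Mul(Rational(121, 2), -13) = Rational(-1573, 2)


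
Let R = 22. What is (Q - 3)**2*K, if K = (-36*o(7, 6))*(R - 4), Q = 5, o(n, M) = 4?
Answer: -10368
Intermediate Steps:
K = -2592 (K = (-36*4)*(22 - 4) = -144*18 = -2592)
(Q - 3)**2*K = (5 - 3)**2*(-2592) = 2**2*(-2592) = 4*(-2592) = -10368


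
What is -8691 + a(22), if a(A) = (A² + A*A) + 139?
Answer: -7584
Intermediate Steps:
a(A) = 139 + 2*A² (a(A) = (A² + A²) + 139 = 2*A² + 139 = 139 + 2*A²)
-8691 + a(22) = -8691 + (139 + 2*22²) = -8691 + (139 + 2*484) = -8691 + (139 + 968) = -8691 + 1107 = -7584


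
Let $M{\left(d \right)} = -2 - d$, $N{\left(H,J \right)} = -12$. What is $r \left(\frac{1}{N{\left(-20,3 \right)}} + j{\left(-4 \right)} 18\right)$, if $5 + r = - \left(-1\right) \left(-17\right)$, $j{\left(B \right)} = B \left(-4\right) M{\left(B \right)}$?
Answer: $- \frac{76021}{6} \approx -12670.0$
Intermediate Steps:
$j{\left(B \right)} = - 4 B \left(-2 - B\right)$ ($j{\left(B \right)} = B \left(-4\right) \left(-2 - B\right) = - 4 B \left(-2 - B\right)$)
$r = -22$ ($r = -5 - \left(-1\right) \left(-17\right) = -5 - 17 = -22$)
$r \left(\frac{1}{N{\left(-20,3 \right)}} + j{\left(-4 \right)} 18\right) = - 22 \left(\frac{1}{-12} + 4 \left(-4\right) \left(2 - 4\right) 18\right) = - 22 \left(- \frac{1}{12} + 4 \left(-4\right) \left(-2\right) 18\right) = - 22 \left(- \frac{1}{12} + 32 \cdot 18\right) = - 22 \left(- \frac{1}{12} + 576\right) = \left(-22\right) \frac{6911}{12} = - \frac{76021}{6}$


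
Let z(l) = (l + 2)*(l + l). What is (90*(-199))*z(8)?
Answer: -2865600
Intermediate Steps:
z(l) = 2*l*(2 + l) (z(l) = (2 + l)*(2*l) = 2*l*(2 + l))
(90*(-199))*z(8) = (90*(-199))*(2*8*(2 + 8)) = -35820*8*10 = -17910*160 = -2865600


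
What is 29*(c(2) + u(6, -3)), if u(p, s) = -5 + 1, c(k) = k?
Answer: -58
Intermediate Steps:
u(p, s) = -4
29*(c(2) + u(6, -3)) = 29*(2 - 4) = 29*(-2) = -58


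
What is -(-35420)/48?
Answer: 8855/12 ≈ 737.92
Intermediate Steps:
-(-35420)/48 = -154*(-115/24) = 8855/12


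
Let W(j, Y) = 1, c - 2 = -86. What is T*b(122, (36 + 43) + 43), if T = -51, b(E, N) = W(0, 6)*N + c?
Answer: -1938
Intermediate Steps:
c = -84 (c = 2 - 86 = -84)
b(E, N) = -84 + N (b(E, N) = 1*N - 84 = N - 84 = -84 + N)
T*b(122, (36 + 43) + 43) = -51*(-84 + ((36 + 43) + 43)) = -51*(-84 + (79 + 43)) = -51*(-84 + 122) = -51*38 = -1938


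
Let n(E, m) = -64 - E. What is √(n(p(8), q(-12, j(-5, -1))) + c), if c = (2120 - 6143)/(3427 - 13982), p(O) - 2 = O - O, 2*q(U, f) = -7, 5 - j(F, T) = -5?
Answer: I*√7310466885/10555 ≈ 8.1005*I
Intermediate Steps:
j(F, T) = 10 (j(F, T) = 5 - 1*(-5) = 5 + 5 = 10)
q(U, f) = -7/2 (q(U, f) = (½)*(-7) = -7/2)
p(O) = 2 (p(O) = 2 + (O - O) = 2 + 0 = 2)
c = 4023/10555 (c = -4023/(-10555) = -4023*(-1/10555) = 4023/10555 ≈ 0.38115)
√(n(p(8), q(-12, j(-5, -1))) + c) = √((-64 - 1*2) + 4023/10555) = √((-64 - 2) + 4023/10555) = √(-66 + 4023/10555) = √(-692607/10555) = I*√7310466885/10555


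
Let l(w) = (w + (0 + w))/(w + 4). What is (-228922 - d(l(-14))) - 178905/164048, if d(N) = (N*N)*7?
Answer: -939084452881/4101200 ≈ -2.2898e+5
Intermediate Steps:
l(w) = 2*w/(4 + w) (l(w) = (w + w)/(4 + w) = (2*w)/(4 + w) = 2*w/(4 + w))
d(N) = 7*N² (d(N) = N²*7 = 7*N²)
(-228922 - d(l(-14))) - 178905/164048 = (-228922 - 7*(2*(-14)/(4 - 14))²) - 178905/164048 = (-228922 - 7*(2*(-14)/(-10))²) - 178905*1/164048 = (-228922 - 7*(2*(-14)*(-⅒))²) - 178905/164048 = (-228922 - 7*(14/5)²) - 178905/164048 = (-228922 - 7*196/25) - 178905/164048 = (-228922 - 1*1372/25) - 178905/164048 = (-228922 - 1372/25) - 178905/164048 = -5724422/25 - 178905/164048 = -939084452881/4101200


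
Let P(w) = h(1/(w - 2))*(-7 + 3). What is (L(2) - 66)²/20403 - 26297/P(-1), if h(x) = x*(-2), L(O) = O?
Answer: 1609645841/163224 ≈ 9861.6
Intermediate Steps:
h(x) = -2*x
P(w) = 8/(-2 + w) (P(w) = (-2/(w - 2))*(-7 + 3) = -2/(-2 + w)*(-4) = 8/(-2 + w))
(L(2) - 66)²/20403 - 26297/P(-1) = (2 - 66)²/20403 - 26297/(8/(-2 - 1)) = (-64)²*(1/20403) - 26297/(8/(-3)) = 4096*(1/20403) - 26297/(8*(-⅓)) = 4096/20403 - 26297/(-8/3) = 4096/20403 - 26297*(-3/8) = 4096/20403 + 78891/8 = 1609645841/163224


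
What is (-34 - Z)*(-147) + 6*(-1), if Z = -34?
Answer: -6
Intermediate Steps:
(-34 - Z)*(-147) + 6*(-1) = (-34 - 1*(-34))*(-147) + 6*(-1) = (-34 + 34)*(-147) - 6 = 0*(-147) - 6 = 0 - 6 = -6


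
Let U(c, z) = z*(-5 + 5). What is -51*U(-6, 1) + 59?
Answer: 59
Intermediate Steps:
U(c, z) = 0 (U(c, z) = z*0 = 0)
-51*U(-6, 1) + 59 = -51*0 + 59 = 0 + 59 = 59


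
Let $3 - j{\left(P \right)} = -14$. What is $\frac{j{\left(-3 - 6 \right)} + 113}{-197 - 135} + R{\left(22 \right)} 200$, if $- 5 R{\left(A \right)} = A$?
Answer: $- \frac{146145}{166} \approx -880.39$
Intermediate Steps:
$j{\left(P \right)} = 17$ ($j{\left(P \right)} = 3 - -14 = 3 + 14 = 17$)
$R{\left(A \right)} = - \frac{A}{5}$
$\frac{j{\left(-3 - 6 \right)} + 113}{-197 - 135} + R{\left(22 \right)} 200 = \frac{17 + 113}{-197 - 135} + \left(- \frac{1}{5}\right) 22 \cdot 200 = \frac{130}{-332} - 880 = 130 \left(- \frac{1}{332}\right) - 880 = - \frac{65}{166} - 880 = - \frac{146145}{166}$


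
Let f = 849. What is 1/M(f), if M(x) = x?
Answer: 1/849 ≈ 0.0011779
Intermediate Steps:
1/M(f) = 1/849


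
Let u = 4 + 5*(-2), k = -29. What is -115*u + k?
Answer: 661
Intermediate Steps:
u = -6 (u = 4 - 10 = -6)
-115*u + k = -115*(-6) - 29 = 690 - 29 = 661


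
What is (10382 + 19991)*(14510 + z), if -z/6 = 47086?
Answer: -8140146238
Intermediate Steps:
z = -282516 (z = -6*47086 = -282516)
(10382 + 19991)*(14510 + z) = (10382 + 19991)*(14510 - 282516) = 30373*(-268006) = -8140146238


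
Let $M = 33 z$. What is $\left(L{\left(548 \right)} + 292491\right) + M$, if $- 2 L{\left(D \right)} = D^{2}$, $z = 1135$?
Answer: $179794$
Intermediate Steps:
$L{\left(D \right)} = - \frac{D^{2}}{2}$
$M = 37455$ ($M = 33 \cdot 1135 = 37455$)
$\left(L{\left(548 \right)} + 292491\right) + M = \left(- \frac{548^{2}}{2} + 292491\right) + 37455 = \left(\left(- \frac{1}{2}\right) 300304 + 292491\right) + 37455 = \left(-150152 + 292491\right) + 37455 = 142339 + 37455 = 179794$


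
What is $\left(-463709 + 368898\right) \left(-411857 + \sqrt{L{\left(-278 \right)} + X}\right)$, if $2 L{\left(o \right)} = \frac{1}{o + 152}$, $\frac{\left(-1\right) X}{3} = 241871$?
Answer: $39048574027 - \frac{94811 i \sqrt{1279981339}}{42} \approx 3.9049 \cdot 10^{10} - 8.0763 \cdot 10^{7} i$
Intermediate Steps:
$X = -725613$ ($X = \left(-3\right) 241871 = -725613$)
$L{\left(o \right)} = \frac{1}{2 \left(152 + o\right)}$ ($L{\left(o \right)} = \frac{1}{2 \left(o + 152\right)} = \frac{1}{2 \left(152 + o\right)}$)
$\left(-463709 + 368898\right) \left(-411857 + \sqrt{L{\left(-278 \right)} + X}\right) = \left(-463709 + 368898\right) \left(-411857 + \sqrt{\frac{1}{2 \left(152 - 278\right)} - 725613}\right) = - 94811 \left(-411857 + \sqrt{\frac{1}{2 \left(-126\right)} - 725613}\right) = - 94811 \left(-411857 + \sqrt{\frac{1}{2} \left(- \frac{1}{126}\right) - 725613}\right) = - 94811 \left(-411857 + \sqrt{- \frac{1}{252} - 725613}\right) = - 94811 \left(-411857 + \sqrt{- \frac{182854477}{252}}\right) = - 94811 \left(-411857 + \frac{i \sqrt{1279981339}}{42}\right) = 39048574027 - \frac{94811 i \sqrt{1279981339}}{42}$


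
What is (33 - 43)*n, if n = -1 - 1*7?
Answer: 80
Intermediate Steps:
n = -8 (n = -1 - 7 = -8)
(33 - 43)*n = (33 - 43)*(-8) = -10*(-8) = 80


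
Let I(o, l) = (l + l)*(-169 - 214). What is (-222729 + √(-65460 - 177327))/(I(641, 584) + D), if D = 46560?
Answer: 222729/400784 - I*√242787/400784 ≈ 0.55573 - 0.0012294*I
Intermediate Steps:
I(o, l) = -766*l (I(o, l) = (2*l)*(-383) = -766*l)
(-222729 + √(-65460 - 177327))/(I(641, 584) + D) = (-222729 + √(-65460 - 177327))/(-766*584 + 46560) = (-222729 + √(-242787))/(-447344 + 46560) = (-222729 + I*√242787)/(-400784) = (-222729 + I*√242787)*(-1/400784) = 222729/400784 - I*√242787/400784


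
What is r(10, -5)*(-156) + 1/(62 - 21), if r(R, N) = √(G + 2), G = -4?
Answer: 1/41 - 156*I*√2 ≈ 0.02439 - 220.62*I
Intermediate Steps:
r(R, N) = I*√2 (r(R, N) = √(-4 + 2) = √(-2) = I*√2)
r(10, -5)*(-156) + 1/(62 - 21) = (I*√2)*(-156) + 1/(62 - 21) = -156*I*√2 + 1/41 = 1/41 - 156*I*√2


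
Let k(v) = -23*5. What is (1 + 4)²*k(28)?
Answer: -2875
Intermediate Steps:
k(v) = -115
(1 + 4)²*k(28) = (1 + 4)²*(-115) = 5²*(-115) = 25*(-115) = -2875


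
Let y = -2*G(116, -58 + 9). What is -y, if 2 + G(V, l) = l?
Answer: -102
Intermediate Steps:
G(V, l) = -2 + l
y = 102 (y = -2*(-2 + (-58 + 9)) = -2*(-2 - 49) = -2*(-51) = 102)
-y = -1*102 = -102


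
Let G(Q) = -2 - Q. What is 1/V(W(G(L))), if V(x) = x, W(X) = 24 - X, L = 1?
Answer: 1/27 ≈ 0.037037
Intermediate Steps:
1/V(W(G(L))) = 1/(24 - (-2 - 1*1)) = 1/(24 - (-2 - 1)) = 1/(24 - 1*(-3)) = 1/(24 + 3) = 1/27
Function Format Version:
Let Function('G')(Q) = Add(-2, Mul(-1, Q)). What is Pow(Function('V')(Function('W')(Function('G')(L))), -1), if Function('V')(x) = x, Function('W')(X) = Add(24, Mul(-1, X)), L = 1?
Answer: Rational(1, 27) ≈ 0.037037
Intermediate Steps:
Pow(Function('V')(Function('W')(Function('G')(L))), -1) = Pow(Add(24, Mul(-1, Add(-2, Mul(-1, 1)))), -1) = Pow(Add(24, Mul(-1, Add(-2, -1))), -1) = Pow(Add(24, Mul(-1, -3)), -1) = Pow(Add(24, 3), -1) = Pow(27, -1) = Rational(1, 27)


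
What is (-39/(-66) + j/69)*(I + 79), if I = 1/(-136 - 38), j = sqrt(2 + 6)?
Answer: 178685/3828 + 13745*sqrt(2)/6003 ≈ 49.917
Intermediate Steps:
j = 2*sqrt(2) (j = sqrt(8) = 2*sqrt(2) ≈ 2.8284)
I = -1/174 (I = 1/(-174) = -1/174 ≈ -0.0057471)
(-39/(-66) + j/69)*(I + 79) = (-39/(-66) + (2*sqrt(2))/69)*(-1/174 + 79) = (-39*(-1/66) + (2*sqrt(2))*(1/69))*(13745/174) = (13/22 + 2*sqrt(2)/69)*(13745/174) = 178685/3828 + 13745*sqrt(2)/6003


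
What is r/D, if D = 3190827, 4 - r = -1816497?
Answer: 1816501/3190827 ≈ 0.56929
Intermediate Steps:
r = 1816501 (r = 4 - 1*(-1816497) = 4 + 1816497 = 1816501)
r/D = 1816501/3190827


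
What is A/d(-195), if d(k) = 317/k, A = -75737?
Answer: 14768715/317 ≈ 46589.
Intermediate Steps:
A/d(-195) = -75737/(317/(-195)) = -75737/(317*(-1/195)) = -75737/(-317/195) = -75737*(-195/317) = 14768715/317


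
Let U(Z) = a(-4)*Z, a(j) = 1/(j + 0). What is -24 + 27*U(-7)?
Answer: 93/4 ≈ 23.250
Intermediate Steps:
a(j) = 1/j
U(Z) = -Z/4 (U(Z) = Z/(-4) = -Z/4)
-24 + 27*U(-7) = -24 + 27*(-¼*(-7)) = -24 + 27*(7/4) = -24 + 189/4 = 93/4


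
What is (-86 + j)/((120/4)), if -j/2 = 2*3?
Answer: -49/15 ≈ -3.2667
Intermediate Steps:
j = -12 (j = -4*3 = -2*6 = -12)
(-86 + j)/((120/4)) = (-86 - 12)/((120/4)) = -98/(120*(¼)) = -98/30 = -98*1/30 = -49/15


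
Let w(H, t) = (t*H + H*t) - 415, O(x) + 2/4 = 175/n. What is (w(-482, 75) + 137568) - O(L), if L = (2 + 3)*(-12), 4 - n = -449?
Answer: 58756921/906 ≈ 64853.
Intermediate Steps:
n = 453 (n = 4 - 1*(-449) = 4 + 449 = 453)
L = -60 (L = 5*(-12) = -60)
O(x) = -103/906 (O(x) = -½ + 175/453 = -103/906)
w(H, t) = -415 + 2*H*t (w(H, t) = (H*t + H*t) - 415 = 2*H*t - 415 = -415 + 2*H*t)
(w(-482, 75) + 137568) - O(L) = ((-415 + 2*(-482)*75) + 137568) - 1*(-103/906) = ((-415 - 72300) + 137568) + 103/906 = (-72715 + 137568) + 103/906 = 64853 + 103/906 = 58756921/906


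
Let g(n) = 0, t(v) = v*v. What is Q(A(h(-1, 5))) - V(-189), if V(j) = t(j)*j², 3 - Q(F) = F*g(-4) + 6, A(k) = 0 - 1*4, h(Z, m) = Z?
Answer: -1275989844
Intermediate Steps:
t(v) = v²
A(k) = -4 (A(k) = 0 - 4 = -4)
Q(F) = -3 (Q(F) = 3 - (F*0 + 6) = 3 - (0 + 6) = 3 - 1*6 = 3 - 6 = -3)
V(j) = j⁴ (V(j) = j²*j² = j⁴)
Q(A(h(-1, 5))) - V(-189) = -3 - 1*(-189)⁴ = -3 - 1*1275989841 = -3 - 1275989841 = -1275989844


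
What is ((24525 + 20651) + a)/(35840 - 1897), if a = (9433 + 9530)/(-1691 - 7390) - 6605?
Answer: 38916032/34248487 ≈ 1.1363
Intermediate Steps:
a = -6666552/1009 (a = 18963/(-9081) - 6605 = 18963*(-1/9081) - 6605 = -2107/1009 - 6605 = -6666552/1009 ≈ -6607.1)
((24525 + 20651) + a)/(35840 - 1897) = ((24525 + 20651) - 6666552/1009)/(35840 - 1897) = (45176 - 6666552/1009)/33943 = (38916032/1009)*(1/33943) = 38916032/34248487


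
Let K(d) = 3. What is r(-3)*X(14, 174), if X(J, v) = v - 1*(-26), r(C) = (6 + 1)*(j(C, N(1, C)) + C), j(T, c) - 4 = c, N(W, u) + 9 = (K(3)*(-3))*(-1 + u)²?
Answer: -212800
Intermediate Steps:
N(W, u) = -9 - 9*(-1 + u)² (N(W, u) = -9 + (3*(-3))*(-1 + u)² = -9 - 9*(-1 + u)²)
j(T, c) = 4 + c
r(C) = -35 - 63*(-1 + C)² + 7*C (r(C) = (6 + 1)*((4 + (-9 - 9*(-1 + C)²)) + C) = 7*((-5 - 9*(-1 + C)²) + C) = 7*(-5 + C - 9*(-1 + C)²) = -35 - 63*(-1 + C)² + 7*C)
X(J, v) = 26 + v (X(J, v) = v + 26 = 26 + v)
r(-3)*X(14, 174) = (-98 - 63*(-3)² + 133*(-3))*(26 + 174) = (-98 - 63*9 - 399)*200 = (-98 - 567 - 399)*200 = -1064*200 = -212800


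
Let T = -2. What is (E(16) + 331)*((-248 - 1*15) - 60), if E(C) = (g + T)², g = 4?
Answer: -108205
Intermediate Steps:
E(C) = 4 (E(C) = (4 - 2)² = 2² = 4)
(E(16) + 331)*((-248 - 1*15) - 60) = (4 + 331)*((-248 - 1*15) - 60) = 335*((-248 - 15) - 60) = 335*(-263 - 60) = 335*(-323) = -108205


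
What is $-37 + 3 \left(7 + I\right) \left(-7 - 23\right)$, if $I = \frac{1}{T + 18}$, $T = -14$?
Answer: $- \frac{1379}{2} \approx -689.5$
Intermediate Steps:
$I = \frac{1}{4}$ ($I = \frac{1}{-14 + 18} = \frac{1}{4} \approx 0.25$)
$-37 + 3 \left(7 + I\right) \left(-7 - 23\right) = -37 + 3 \left(7 + \frac{1}{4}\right) \left(-7 - 23\right) = -37 + 3 \cdot \frac{29}{4} \left(-30\right) = -37 + 3 \left(- \frac{435}{2}\right) = -37 - \frac{1305}{2} = - \frac{1379}{2}$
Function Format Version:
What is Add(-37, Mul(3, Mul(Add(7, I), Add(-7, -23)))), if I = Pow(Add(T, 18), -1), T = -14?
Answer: Rational(-1379, 2) ≈ -689.50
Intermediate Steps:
I = Rational(1, 4) (I = Pow(Add(-14, 18), -1) = Pow(4, -1) = Rational(1, 4) ≈ 0.25000)
Add(-37, Mul(3, Mul(Add(7, I), Add(-7, -23)))) = Add(-37, Mul(3, Mul(Add(7, Rational(1, 4)), Add(-7, -23)))) = Add(-37, Mul(3, Mul(Rational(29, 4), -30))) = Add(-37, Mul(3, Rational(-435, 2))) = Add(-37, Rational(-1305, 2)) = Rational(-1379, 2)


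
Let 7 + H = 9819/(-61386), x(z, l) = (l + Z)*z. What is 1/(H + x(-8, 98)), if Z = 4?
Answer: -20462/16843499 ≈ -0.0012148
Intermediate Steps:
x(z, l) = z*(4 + l) (x(z, l) = (l + 4)*z = (4 + l)*z = z*(4 + l))
H = -146507/20462 (H = -7 + 9819/(-61386) = -7 + 9819*(-1/61386) = -7 - 3273/20462 = -146507/20462 ≈ -7.1600)
1/(H + x(-8, 98)) = 1/(-146507/20462 - 8*(4 + 98)) = 1/(-146507/20462 - 8*102) = 1/(-146507/20462 - 816) = 1/(-16843499/20462) = -20462/16843499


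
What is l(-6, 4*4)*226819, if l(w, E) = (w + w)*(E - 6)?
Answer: -27218280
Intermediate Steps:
l(w, E) = 2*w*(-6 + E) (l(w, E) = (2*w)*(-6 + E) = 2*w*(-6 + E))
l(-6, 4*4)*226819 = (2*(-6)*(-6 + 4*4))*226819 = (2*(-6)*(-6 + 16))*226819 = (2*(-6)*10)*226819 = -120*226819 = -27218280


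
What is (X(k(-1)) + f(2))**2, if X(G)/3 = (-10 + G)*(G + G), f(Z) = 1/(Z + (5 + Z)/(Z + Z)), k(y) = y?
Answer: 988036/225 ≈ 4391.3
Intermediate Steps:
f(Z) = 1/(Z + (5 + Z)/(2*Z)) (f(Z) = 1/(Z + (5 + Z)/((2*Z))) = 1/(Z + (5 + Z)*(1/(2*Z))) = 1/(Z + (5 + Z)/(2*Z)))
X(G) = 6*G*(-10 + G) (X(G) = 3*((-10 + G)*(G + G)) = 3*((-10 + G)*(2*G)) = 3*(2*G*(-10 + G)) = 6*G*(-10 + G))
(X(k(-1)) + f(2))**2 = (6*(-1)*(-10 - 1) + 2*2/(5 + 2 + 2*2**2))**2 = (6*(-1)*(-11) + 2*2/(5 + 2 + 2*4))**2 = (66 + 2*2/(5 + 2 + 8))**2 = (66 + 2*2/15)**2 = (66 + 2*2*(1/15))**2 = (66 + 4/15)**2 = (994/15)**2 = 988036/225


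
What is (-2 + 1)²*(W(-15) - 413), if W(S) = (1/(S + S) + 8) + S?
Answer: -12601/30 ≈ -420.03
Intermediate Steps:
W(S) = 8 + S + 1/(2*S) (W(S) = (1/(2*S) + 8) + S = (8 + 1/(2*S)) + S = 8 + S + 1/(2*S))
(-2 + 1)²*(W(-15) - 413) = (-2 + 1)²*((8 - 15 + (½)/(-15)) - 413) = (-1)²*((8 - 15 + (½)*(-1/15)) - 413) = 1*((8 - 15 - 1/30) - 413) = 1*(-211/30 - 413) = 1*(-12601/30) = -12601/30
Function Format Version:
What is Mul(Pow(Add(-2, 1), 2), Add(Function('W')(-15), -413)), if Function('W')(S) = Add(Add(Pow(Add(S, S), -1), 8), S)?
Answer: Rational(-12601, 30) ≈ -420.03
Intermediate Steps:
Function('W')(S) = Add(8, S, Mul(Rational(1, 2), Pow(S, -1))) (Function('W')(S) = Add(Add(Pow(Mul(2, S), -1), 8), S) = Add(Add(Mul(Rational(1, 2), Pow(S, -1)), 8), S) = Add(Add(8, Mul(Rational(1, 2), Pow(S, -1))), S) = Add(8, S, Mul(Rational(1, 2), Pow(S, -1))))
Mul(Pow(Add(-2, 1), 2), Add(Function('W')(-15), -413)) = Mul(Pow(Add(-2, 1), 2), Add(Add(8, -15, Mul(Rational(1, 2), Pow(-15, -1))), -413)) = Mul(Pow(-1, 2), Add(Add(8, -15, Mul(Rational(1, 2), Rational(-1, 15))), -413)) = Mul(1, Add(Add(8, -15, Rational(-1, 30)), -413)) = Mul(1, Add(Rational(-211, 30), -413)) = Mul(1, Rational(-12601, 30)) = Rational(-12601, 30)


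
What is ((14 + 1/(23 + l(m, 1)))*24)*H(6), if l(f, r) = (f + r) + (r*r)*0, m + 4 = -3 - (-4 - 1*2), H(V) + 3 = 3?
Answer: 0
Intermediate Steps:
H(V) = 0 (H(V) = -3 + 3 = 0)
m = -1 (m = -4 + (-3 - (-4 - 1*2)) = -4 + (-3 - (-4 - 2)) = -4 + (-3 - 1*(-6)) = -4 + (-3 + 6) = -4 + 3 = -1)
l(f, r) = f + r (l(f, r) = (f + r) + r²*0 = (f + r) + 0 = f + r)
((14 + 1/(23 + l(m, 1)))*24)*H(6) = ((14 + 1/(23 + (-1 + 1)))*24)*0 = ((14 + 1/(23 + 0))*24)*0 = ((14 + 1/23)*24)*0 = ((323/23)*24)*0 = (7752/23)*0 = 0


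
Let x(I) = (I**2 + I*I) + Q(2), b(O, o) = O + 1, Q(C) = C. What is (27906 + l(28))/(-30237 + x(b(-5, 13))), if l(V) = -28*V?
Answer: -27122/30203 ≈ -0.89799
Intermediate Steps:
b(O, o) = 1 + O
x(I) = 2 + 2*I**2 (x(I) = (I**2 + I*I) + 2 = (I**2 + I**2) + 2 = 2*I**2 + 2 = 2 + 2*I**2)
(27906 + l(28))/(-30237 + x(b(-5, 13))) = (27906 - 28*28)/(-30237 + (2 + 2*(1 - 5)**2)) = (27906 - 784)/(-30237 + (2 + 2*(-4)**2)) = 27122/(-30237 + (2 + 2*16)) = 27122/(-30237 + (2 + 32)) = 27122/(-30237 + 34) = 27122/(-30203) = 27122*(-1/30203) = -27122/30203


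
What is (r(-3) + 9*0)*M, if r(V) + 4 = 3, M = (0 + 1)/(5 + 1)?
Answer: -⅙ ≈ -0.16667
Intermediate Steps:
M = ⅙ (M = 1/6 = 1*(⅙) = ⅙ ≈ 0.16667)
r(V) = -1 (r(V) = -4 + 3 = -1)
(r(-3) + 9*0)*M = (-1 + 9*0)*(⅙) = (-1 + 0)*(⅙) = -1*⅙ = -⅙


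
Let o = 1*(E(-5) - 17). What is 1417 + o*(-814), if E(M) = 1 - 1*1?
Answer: 15255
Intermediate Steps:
E(M) = 0 (E(M) = 1 - 1 = 0)
o = -17 (o = 1*(0 - 17) = 1*(-17) = -17)
1417 + o*(-814) = 1417 - 17*(-814) = 1417 + 13838 = 15255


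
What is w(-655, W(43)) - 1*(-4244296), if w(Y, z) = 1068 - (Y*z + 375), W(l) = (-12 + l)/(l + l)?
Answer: 365089359/86 ≈ 4.2452e+6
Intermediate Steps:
W(l) = (-12 + l)/(2*l) (W(l) = (-12 + l)/((2*l)) = (-12 + l)*(1/(2*l)) = (-12 + l)/(2*l))
w(Y, z) = 693 - Y*z (w(Y, z) = 1068 - (375 + Y*z) = 1068 + (-375 - Y*z) = 693 - Y*z)
w(-655, W(43)) - 1*(-4244296) = (693 - 1*(-655)*(½)*(-12 + 43)/43) - 1*(-4244296) = (693 - 1*(-655)*(½)*(1/43)*31) + 4244296 = (693 - 1*(-655)*31/86) + 4244296 = (693 + 20305/86) + 4244296 = 79903/86 + 4244296 = 365089359/86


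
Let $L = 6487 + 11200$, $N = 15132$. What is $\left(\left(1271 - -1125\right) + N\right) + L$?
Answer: $35215$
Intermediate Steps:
$L = 17687$
$\left(\left(1271 - -1125\right) + N\right) + L = \left(\left(1271 - -1125\right) + 15132\right) + 17687 = \left(\left(1271 + 1125\right) + 15132\right) + 17687 = \left(2396 + 15132\right) + 17687 = 17528 + 17687 = 35215$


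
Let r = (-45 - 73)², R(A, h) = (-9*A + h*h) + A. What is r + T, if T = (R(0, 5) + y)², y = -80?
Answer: 16949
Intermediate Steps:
R(A, h) = h² - 8*A (R(A, h) = (-9*A + h²) + A = (h² - 9*A) + A = h² - 8*A)
r = 13924 (r = (-118)² = 13924)
T = 3025 (T = ((5² - 8*0) - 80)² = ((25 + 0) - 80)² = (25 - 80)² = (-55)² = 3025)
r + T = 13924 + 3025 = 16949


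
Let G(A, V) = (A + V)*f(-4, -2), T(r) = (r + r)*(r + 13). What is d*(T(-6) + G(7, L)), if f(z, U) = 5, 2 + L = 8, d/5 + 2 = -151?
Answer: 14535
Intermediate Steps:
d = -765 (d = -10 + 5*(-151) = -10 - 755 = -765)
L = 6 (L = -2 + 8 = 6)
T(r) = 2*r*(13 + r) (T(r) = (2*r)*(13 + r) = 2*r*(13 + r))
G(A, V) = 5*A + 5*V (G(A, V) = (A + V)*5 = 5*A + 5*V)
d*(T(-6) + G(7, L)) = -765*(2*(-6)*(13 - 6) + (5*7 + 5*6)) = -765*(2*(-6)*7 + (35 + 30)) = -765*(-84 + 65) = -765*(-19) = 14535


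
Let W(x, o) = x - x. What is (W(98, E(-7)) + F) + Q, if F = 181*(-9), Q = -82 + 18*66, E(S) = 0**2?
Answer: -523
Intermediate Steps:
E(S) = 0
Q = 1106 (Q = -82 + 1188 = 1106)
W(x, o) = 0
F = -1629
(W(98, E(-7)) + F) + Q = (0 - 1629) + 1106 = -1629 + 1106 = -523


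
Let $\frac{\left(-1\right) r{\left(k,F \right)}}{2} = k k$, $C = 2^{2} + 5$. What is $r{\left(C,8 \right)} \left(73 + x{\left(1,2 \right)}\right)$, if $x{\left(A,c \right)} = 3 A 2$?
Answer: $-12798$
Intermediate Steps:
$x{\left(A,c \right)} = 6 A$
$C = 9$ ($C = 4 + 5 = 9$)
$r{\left(k,F \right)} = - 2 k^{2}$ ($r{\left(k,F \right)} = - 2 k k = - 2 k^{2}$)
$r{\left(C,8 \right)} \left(73 + x{\left(1,2 \right)}\right) = - 2 \cdot 9^{2} \left(73 + 6 \cdot 1\right) = \left(-2\right) 81 \left(73 + 6\right) = \left(-162\right) 79 = -12798$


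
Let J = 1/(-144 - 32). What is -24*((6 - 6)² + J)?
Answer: 3/22 ≈ 0.13636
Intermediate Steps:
J = -1/176 (J = 1/(-176) = -1/176 ≈ -0.0056818)
-24*((6 - 6)² + J) = -24*((6 - 6)² - 1/176) = -24*(0² - 1/176) = -24*(0 - 1/176) = -24*(-1/176) = 3/22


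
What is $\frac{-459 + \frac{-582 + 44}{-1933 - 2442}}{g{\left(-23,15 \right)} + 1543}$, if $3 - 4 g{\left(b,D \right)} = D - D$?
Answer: $- \frac{8030348}{27015625} \approx -0.29725$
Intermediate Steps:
$g{\left(b,D \right)} = \frac{3}{4}$ ($g{\left(b,D \right)} = \frac{3}{4} - \frac{D - D}{4} = \frac{3}{4} - 0 = \frac{3}{4} + 0 = \frac{3}{4}$)
$\frac{-459 + \frac{-582 + 44}{-1933 - 2442}}{g{\left(-23,15 \right)} + 1543} = \frac{-459 + \frac{-582 + 44}{-1933 - 2442}}{\frac{3}{4} + 1543} = \frac{-459 - \frac{538}{-4375}}{\frac{6175}{4}} = \left(-459 - - \frac{538}{4375}\right) \frac{4}{6175} = \left(-459 + \frac{538}{4375}\right) \frac{4}{6175} = \left(- \frac{2007587}{4375}\right) \frac{4}{6175} = - \frac{8030348}{27015625}$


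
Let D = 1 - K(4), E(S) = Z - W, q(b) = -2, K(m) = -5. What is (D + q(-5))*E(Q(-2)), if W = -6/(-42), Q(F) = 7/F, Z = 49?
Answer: 1368/7 ≈ 195.43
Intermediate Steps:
W = 1/7 (W = -6*(-1/42) = 1/7 ≈ 0.14286)
E(S) = 342/7 (E(S) = 49 - 1*1/7 = 49 - 1/7 = 342/7)
D = 6 (D = 1 - 1*(-5) = 1 + 5 = 6)
(D + q(-5))*E(Q(-2)) = (6 - 2)*(342/7) = 4*(342/7) = 1368/7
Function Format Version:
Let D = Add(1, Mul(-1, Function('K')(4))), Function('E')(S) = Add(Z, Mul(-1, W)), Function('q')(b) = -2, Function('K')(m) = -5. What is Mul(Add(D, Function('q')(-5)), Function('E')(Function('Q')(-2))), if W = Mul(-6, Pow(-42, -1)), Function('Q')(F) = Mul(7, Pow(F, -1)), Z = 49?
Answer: Rational(1368, 7) ≈ 195.43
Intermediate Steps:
W = Rational(1, 7) (W = Mul(-6, Rational(-1, 42)) = Rational(1, 7) ≈ 0.14286)
Function('E')(S) = Rational(342, 7) (Function('E')(S) = Add(49, Mul(-1, Rational(1, 7))) = Add(49, Rational(-1, 7)) = Rational(342, 7))
D = 6 (D = Add(1, Mul(-1, -5)) = Add(1, 5) = 6)
Mul(Add(D, Function('q')(-5)), Function('E')(Function('Q')(-2))) = Mul(Add(6, -2), Rational(342, 7)) = Mul(4, Rational(342, 7)) = Rational(1368, 7)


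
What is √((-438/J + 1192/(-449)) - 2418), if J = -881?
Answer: 2*I*√94673440554977/395569 ≈ 49.195*I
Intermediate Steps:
√((-438/J + 1192/(-449)) - 2418) = √((-438/(-881) + 1192/(-449)) - 2418) = √((-438*(-1/881) + 1192*(-1/449)) - 2418) = √((438/881 - 1192/449) - 2418) = √(-853490/395569 - 2418) = √(-957339332/395569) = 2*I*√94673440554977/395569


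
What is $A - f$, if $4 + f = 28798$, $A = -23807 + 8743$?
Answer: $-43858$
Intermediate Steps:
$A = -15064$
$f = 28794$ ($f = -4 + 28798 = 28794$)
$A - f = -15064 - 28794 = -43858$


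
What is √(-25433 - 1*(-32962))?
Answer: √7529 ≈ 86.770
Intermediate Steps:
√(-25433 - 1*(-32962)) = √(-25433 + 32962) = √7529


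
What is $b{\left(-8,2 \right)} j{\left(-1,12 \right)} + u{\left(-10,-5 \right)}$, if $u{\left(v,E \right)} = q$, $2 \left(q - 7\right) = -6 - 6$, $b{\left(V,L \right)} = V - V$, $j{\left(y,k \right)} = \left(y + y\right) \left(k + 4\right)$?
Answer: $1$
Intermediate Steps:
$j{\left(y,k \right)} = 2 y \left(4 + k\right)$
$b{\left(V,L \right)} = 0$
$q = 1$ ($q = 7 + \frac{-6 - 6}{2} = 7 + \frac{1}{2} \left(-12\right) = 7 - 6 = 1$)
$u{\left(v,E \right)} = 1$
$b{\left(-8,2 \right)} j{\left(-1,12 \right)} + u{\left(-10,-5 \right)} = 0 \cdot 2 \left(-1\right) \left(4 + 12\right) + 1 = 0 \cdot 2 \left(-1\right) 16 + 1 = 0 \left(-32\right) + 1 = 0 + 1 = 1$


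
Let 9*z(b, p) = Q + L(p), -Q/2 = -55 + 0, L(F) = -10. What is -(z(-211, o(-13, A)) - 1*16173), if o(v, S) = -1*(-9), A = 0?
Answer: 145457/9 ≈ 16162.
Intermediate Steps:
Q = 110 (Q = -2*(-55 + 0) = -2*(-55) = 110)
o(v, S) = 9
z(b, p) = 100/9 (z(b, p) = (110 - 10)/9 = (⅑)*100 = 100/9)
-(z(-211, o(-13, A)) - 1*16173) = -(100/9 - 1*16173) = -(100/9 - 16173) = -1*(-145457/9) = 145457/9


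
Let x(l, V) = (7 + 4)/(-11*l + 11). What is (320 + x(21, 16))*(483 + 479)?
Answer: 3077919/10 ≈ 3.0779e+5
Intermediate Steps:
x(l, V) = 11/(11 - 11*l)
(320 + x(21, 16))*(483 + 479) = (320 - 1/(-1 + 21))*(483 + 479) = (320 - 1/20)*962 = (6399/20)*962 = 3077919/10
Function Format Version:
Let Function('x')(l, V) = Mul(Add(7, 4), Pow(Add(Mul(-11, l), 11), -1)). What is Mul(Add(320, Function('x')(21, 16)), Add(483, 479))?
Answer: Rational(3077919, 10) ≈ 3.0779e+5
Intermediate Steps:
Function('x')(l, V) = Mul(11, Pow(Add(11, Mul(-11, l)), -1))
Mul(Add(320, Function('x')(21, 16)), Add(483, 479)) = Mul(Add(320, Mul(-1, Pow(Add(-1, 21), -1))), Add(483, 479)) = Mul(Add(320, Mul(-1, Pow(20, -1))), 962) = Mul(Add(320, Mul(-1, Rational(1, 20))), 962) = Mul(Add(320, Rational(-1, 20)), 962) = Mul(Rational(6399, 20), 962) = Rational(3077919, 10)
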